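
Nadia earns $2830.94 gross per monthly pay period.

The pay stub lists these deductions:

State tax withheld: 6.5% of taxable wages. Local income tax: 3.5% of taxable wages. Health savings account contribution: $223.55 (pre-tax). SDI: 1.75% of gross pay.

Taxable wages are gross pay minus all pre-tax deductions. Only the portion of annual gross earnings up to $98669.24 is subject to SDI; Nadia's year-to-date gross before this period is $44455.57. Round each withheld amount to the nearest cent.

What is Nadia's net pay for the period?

$2297.11

Health savings account contribution: $223.55
Taxable wages = $2830.94 − $223.55 = $2607.39
State tax withheld: $2607.39 × 0.065 = $169.48
Local income tax: $2607.39 × 0.035 = $91.26
SDI: cap not yet reached, full $2830.94 is subject → $2830.94 × 0.0175 = $49.54
Total deductions = $223.55 + $169.48 + $91.26 + $49.54 = $533.83
Net pay = $2830.94 − $533.83 = $2297.11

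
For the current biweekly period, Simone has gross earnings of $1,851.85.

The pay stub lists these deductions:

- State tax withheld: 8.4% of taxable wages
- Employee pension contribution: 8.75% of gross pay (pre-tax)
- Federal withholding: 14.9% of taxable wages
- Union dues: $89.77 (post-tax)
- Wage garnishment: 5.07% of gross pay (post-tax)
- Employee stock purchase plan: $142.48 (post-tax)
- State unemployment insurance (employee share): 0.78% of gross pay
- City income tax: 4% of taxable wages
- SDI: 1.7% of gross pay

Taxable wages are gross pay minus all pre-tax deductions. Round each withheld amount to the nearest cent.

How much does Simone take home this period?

$856.44

Employee pension contribution: $1,851.85 × 0.0875 = $162.04
Taxable wages = $1,851.85 − $162.04 = $1,689.81
Federal withholding: $1,689.81 × 0.149 = $251.78
City income tax: $1,689.81 × 0.04 = $67.59
State tax withheld: $1,689.81 × 0.084 = $141.94
SDI: $1,851.85 × 0.017 = $31.48
State unemployment insurance (employee share): $1,851.85 × 0.0078 = $14.44
Union dues: $89.77
Wage garnishment: $1,851.85 × 0.0507 = $93.89
Employee stock purchase plan: $142.48
Total deductions = $162.04 + $251.78 + $67.59 + $141.94 + $31.48 + $14.44 + $89.77 + $93.89 + $142.48 = $995.41
Net pay = $1,851.85 − $995.41 = $856.44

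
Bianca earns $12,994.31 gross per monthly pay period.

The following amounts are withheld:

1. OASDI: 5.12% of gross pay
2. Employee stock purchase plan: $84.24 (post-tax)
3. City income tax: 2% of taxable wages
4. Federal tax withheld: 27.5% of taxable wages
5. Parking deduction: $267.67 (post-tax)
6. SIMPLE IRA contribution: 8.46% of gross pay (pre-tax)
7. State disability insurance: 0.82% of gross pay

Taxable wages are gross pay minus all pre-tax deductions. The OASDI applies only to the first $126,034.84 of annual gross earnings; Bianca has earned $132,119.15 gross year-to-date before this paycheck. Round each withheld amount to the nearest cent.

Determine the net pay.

SIMPLE IRA contribution: $12,994.31 × 0.0846 = $1,099.32
Taxable wages = $12,994.31 − $1,099.32 = $11,894.99
City income tax: $11,894.99 × 0.02 = $237.90
Federal tax withheld: $11,894.99 × 0.275 = $3,271.12
State disability insurance: $12,994.31 × 0.0082 = $106.55
OASDI: annual cap $126,034.84 already reached (YTD $132,119.15), so $0.00
Parking deduction: $267.67
Employee stock purchase plan: $84.24
Total deductions = $1,099.32 + $237.90 + $3,271.12 + $106.55 + $0.00 + $267.67 + $84.24 = $5,066.80
Net pay = $12,994.31 − $5,066.80 = $7,927.51

$7,927.51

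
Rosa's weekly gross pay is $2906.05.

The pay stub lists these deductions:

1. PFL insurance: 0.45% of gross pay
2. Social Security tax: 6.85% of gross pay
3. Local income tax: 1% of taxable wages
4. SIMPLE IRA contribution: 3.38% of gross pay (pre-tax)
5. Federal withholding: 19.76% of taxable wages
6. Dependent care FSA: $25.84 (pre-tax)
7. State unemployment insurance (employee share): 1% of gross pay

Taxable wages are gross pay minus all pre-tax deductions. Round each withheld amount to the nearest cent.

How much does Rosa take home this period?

Dependent care FSA: $25.84
SIMPLE IRA contribution: $2906.05 × 0.0338 = $98.22
Pre-tax total = $25.84 + $98.22 = $124.06
Taxable wages = $2906.05 − $124.06 = $2781.99
Local income tax: $2781.99 × 0.01 = $27.82
Federal withholding: $2781.99 × 0.1976 = $549.72
Social Security tax: $2906.05 × 0.0685 = $199.06
State unemployment insurance (employee share): $2906.05 × 0.01 = $29.06
PFL insurance: $2906.05 × 0.0045 = $13.08
Total deductions = $25.84 + $98.22 + $27.82 + $549.72 + $199.06 + $29.06 + $13.08 = $942.80
Net pay = $2906.05 − $942.80 = $1963.25

$1963.25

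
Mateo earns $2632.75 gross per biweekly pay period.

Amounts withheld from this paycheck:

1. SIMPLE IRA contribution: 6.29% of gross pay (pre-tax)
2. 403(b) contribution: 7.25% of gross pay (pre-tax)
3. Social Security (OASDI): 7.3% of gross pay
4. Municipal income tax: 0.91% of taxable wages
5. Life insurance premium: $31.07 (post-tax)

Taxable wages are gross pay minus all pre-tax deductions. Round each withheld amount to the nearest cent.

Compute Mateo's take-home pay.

SIMPLE IRA contribution: $2632.75 × 0.0629 = $165.60
403(b) contribution: $2632.75 × 0.0725 = $190.87
Pre-tax total = $165.60 + $190.87 = $356.47
Taxable wages = $2632.75 − $356.47 = $2276.28
Municipal income tax: $2276.28 × 0.0091 = $20.71
Social Security (OASDI): $2632.75 × 0.073 = $192.19
Life insurance premium: $31.07
Total deductions = $165.60 + $190.87 + $20.71 + $192.19 + $31.07 = $600.44
Net pay = $2632.75 − $600.44 = $2032.31

$2032.31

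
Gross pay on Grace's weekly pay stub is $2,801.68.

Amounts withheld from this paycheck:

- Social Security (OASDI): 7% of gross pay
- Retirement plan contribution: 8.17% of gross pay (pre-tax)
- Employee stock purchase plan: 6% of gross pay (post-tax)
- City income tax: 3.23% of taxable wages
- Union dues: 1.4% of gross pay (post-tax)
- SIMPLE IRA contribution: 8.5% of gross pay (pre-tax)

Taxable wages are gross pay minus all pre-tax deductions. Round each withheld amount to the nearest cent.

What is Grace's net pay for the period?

SIMPLE IRA contribution: $2,801.68 × 0.085 = $238.14
Retirement plan contribution: $2,801.68 × 0.0817 = $228.90
Pre-tax total = $238.14 + $228.90 = $467.04
Taxable wages = $2,801.68 − $467.04 = $2,334.64
City income tax: $2,334.64 × 0.0323 = $75.41
Social Security (OASDI): $2,801.68 × 0.07 = $196.12
Employee stock purchase plan: $2,801.68 × 0.06 = $168.10
Union dues: $2,801.68 × 0.014 = $39.22
Total deductions = $238.14 + $228.90 + $75.41 + $196.12 + $168.10 + $39.22 = $945.89
Net pay = $2,801.68 − $945.89 = $1,855.79

$1,855.79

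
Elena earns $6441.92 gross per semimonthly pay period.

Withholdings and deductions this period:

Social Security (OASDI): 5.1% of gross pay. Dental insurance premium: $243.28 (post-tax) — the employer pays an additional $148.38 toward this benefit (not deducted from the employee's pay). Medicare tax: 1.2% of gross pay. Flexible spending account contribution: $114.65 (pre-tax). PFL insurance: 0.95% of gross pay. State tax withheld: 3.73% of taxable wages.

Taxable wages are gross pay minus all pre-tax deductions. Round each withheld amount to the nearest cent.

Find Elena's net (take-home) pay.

$5380.94

Flexible spending account contribution: $114.65
Taxable wages = $6441.92 − $114.65 = $6327.27
State tax withheld: $6327.27 × 0.0373 = $236.01
Social Security (OASDI): $6441.92 × 0.051 = $328.54
Medicare tax: $6441.92 × 0.012 = $77.30
PFL insurance: $6441.92 × 0.0095 = $61.20
Dental insurance premium: $243.28
(Employer's $148.38 toward dental insurance premium is not withheld from the employee.)
Total deductions = $114.65 + $236.01 + $328.54 + $77.30 + $61.20 + $243.28 = $1060.98
Net pay = $6441.92 − $1060.98 = $5380.94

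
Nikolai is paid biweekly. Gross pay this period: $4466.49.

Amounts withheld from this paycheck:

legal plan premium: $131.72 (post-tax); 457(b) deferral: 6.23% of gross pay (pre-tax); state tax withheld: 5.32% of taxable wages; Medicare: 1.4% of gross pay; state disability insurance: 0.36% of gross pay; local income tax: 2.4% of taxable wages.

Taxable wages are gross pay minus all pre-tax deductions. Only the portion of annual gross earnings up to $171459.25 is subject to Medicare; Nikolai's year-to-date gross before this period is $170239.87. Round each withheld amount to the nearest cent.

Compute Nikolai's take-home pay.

457(b) deferral: $4466.49 × 0.0623 = $278.26
Taxable wages = $4466.49 − $278.26 = $4188.23
State tax withheld: $4188.23 × 0.0532 = $222.81
Local income tax: $4188.23 × 0.024 = $100.52
Medicare: only $171459.25 − $170239.87 = $1219.38 of this check is subject → $1219.38 × 0.014 = $17.07
State disability insurance: $4466.49 × 0.0036 = $16.08
Legal plan premium: $131.72
Total deductions = $278.26 + $222.81 + $100.52 + $17.07 + $16.08 + $131.72 = $766.46
Net pay = $4466.49 − $766.46 = $3700.03

$3700.03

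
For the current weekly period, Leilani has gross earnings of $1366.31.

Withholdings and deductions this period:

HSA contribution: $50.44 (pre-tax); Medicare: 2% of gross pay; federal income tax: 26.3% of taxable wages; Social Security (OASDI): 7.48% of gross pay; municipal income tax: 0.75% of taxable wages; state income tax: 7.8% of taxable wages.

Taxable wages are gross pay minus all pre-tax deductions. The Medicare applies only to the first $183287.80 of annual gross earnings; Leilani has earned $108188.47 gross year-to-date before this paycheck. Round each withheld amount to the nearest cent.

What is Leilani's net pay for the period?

$727.76

HSA contribution: $50.44
Taxable wages = $1366.31 − $50.44 = $1315.87
Municipal income tax: $1315.87 × 0.0075 = $9.87
Federal income tax: $1315.87 × 0.263 = $346.07
State income tax: $1315.87 × 0.078 = $102.64
Social Security (OASDI): $1366.31 × 0.0748 = $102.20
Medicare: cap not yet reached, full $1366.31 is subject → $1366.31 × 0.02 = $27.33
Total deductions = $50.44 + $9.87 + $346.07 + $102.64 + $102.20 + $27.33 = $638.55
Net pay = $1366.31 − $638.55 = $727.76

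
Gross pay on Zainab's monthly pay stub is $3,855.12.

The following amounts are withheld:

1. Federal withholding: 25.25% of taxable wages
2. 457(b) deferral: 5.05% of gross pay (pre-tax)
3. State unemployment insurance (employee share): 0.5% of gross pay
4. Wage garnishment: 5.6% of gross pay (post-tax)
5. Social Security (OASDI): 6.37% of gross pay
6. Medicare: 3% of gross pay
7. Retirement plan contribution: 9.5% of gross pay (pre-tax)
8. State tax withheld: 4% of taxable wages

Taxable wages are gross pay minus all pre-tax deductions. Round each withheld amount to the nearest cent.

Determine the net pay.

$1,734.25

Retirement plan contribution: $3,855.12 × 0.095 = $366.24
457(b) deferral: $3,855.12 × 0.0505 = $194.68
Pre-tax total = $366.24 + $194.68 = $560.92
Taxable wages = $3,855.12 − $560.92 = $3,294.20
State tax withheld: $3,294.20 × 0.04 = $131.77
Federal withholding: $3,294.20 × 0.2525 = $831.79
State unemployment insurance (employee share): $3,855.12 × 0.005 = $19.28
Medicare: $3,855.12 × 0.03 = $115.65
Social Security (OASDI): $3,855.12 × 0.0637 = $245.57
Wage garnishment: $3,855.12 × 0.056 = $215.89
Total deductions = $366.24 + $194.68 + $131.77 + $831.79 + $19.28 + $115.65 + $245.57 + $215.89 = $2,120.87
Net pay = $3,855.12 − $2,120.87 = $1,734.25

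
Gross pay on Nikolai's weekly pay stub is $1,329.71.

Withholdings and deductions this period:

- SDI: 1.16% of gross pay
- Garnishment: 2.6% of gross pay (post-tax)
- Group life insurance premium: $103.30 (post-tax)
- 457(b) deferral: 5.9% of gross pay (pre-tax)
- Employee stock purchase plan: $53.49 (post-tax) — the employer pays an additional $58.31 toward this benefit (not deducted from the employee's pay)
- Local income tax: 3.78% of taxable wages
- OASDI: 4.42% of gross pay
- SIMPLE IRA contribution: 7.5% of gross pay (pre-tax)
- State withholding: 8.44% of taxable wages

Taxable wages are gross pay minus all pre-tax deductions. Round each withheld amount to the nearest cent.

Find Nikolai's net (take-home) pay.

$745.26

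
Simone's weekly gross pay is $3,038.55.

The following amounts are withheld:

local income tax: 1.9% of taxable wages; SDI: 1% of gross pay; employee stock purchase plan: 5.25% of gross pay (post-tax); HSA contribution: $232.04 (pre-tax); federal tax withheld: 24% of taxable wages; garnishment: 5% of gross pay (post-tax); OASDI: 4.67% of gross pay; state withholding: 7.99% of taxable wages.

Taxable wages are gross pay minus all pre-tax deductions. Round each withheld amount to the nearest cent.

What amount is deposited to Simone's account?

HSA contribution: $232.04
Taxable wages = $3,038.55 − $232.04 = $2,806.51
State withholding: $2,806.51 × 0.0799 = $224.24
Federal tax withheld: $2,806.51 × 0.24 = $673.56
Local income tax: $2,806.51 × 0.019 = $53.32
SDI: $3,038.55 × 0.01 = $30.39
OASDI: $3,038.55 × 0.0467 = $141.90
Employee stock purchase plan: $3,038.55 × 0.0525 = $159.52
Garnishment: $3,038.55 × 0.05 = $151.93
Total deductions = $232.04 + $224.24 + $673.56 + $53.32 + $30.39 + $141.90 + $159.52 + $151.93 = $1,666.90
Net pay = $3,038.55 − $1,666.90 = $1,371.65

$1,371.65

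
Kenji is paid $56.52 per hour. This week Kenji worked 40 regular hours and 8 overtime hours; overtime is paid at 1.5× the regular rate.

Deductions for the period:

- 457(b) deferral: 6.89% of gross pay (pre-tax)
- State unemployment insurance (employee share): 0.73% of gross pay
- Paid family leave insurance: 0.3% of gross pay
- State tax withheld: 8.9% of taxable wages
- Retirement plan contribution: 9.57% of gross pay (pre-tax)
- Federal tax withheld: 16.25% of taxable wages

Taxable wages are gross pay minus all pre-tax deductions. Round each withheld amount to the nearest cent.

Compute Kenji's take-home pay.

$1807.50

Regular pay: 40 × $56.52 = $2260.80
Overtime pay: 8 × $56.52 × 1.5 = $678.24
Gross pay = $2260.80 + $678.24 = $2939.04
Retirement plan contribution: $2939.04 × 0.0957 = $281.27
457(b) deferral: $2939.04 × 0.0689 = $202.50
Pre-tax total = $281.27 + $202.50 = $483.77
Taxable wages = $2939.04 − $483.77 = $2455.27
Federal tax withheld: $2455.27 × 0.1625 = $398.98
State tax withheld: $2455.27 × 0.089 = $218.52
Paid family leave insurance: $2939.04 × 0.003 = $8.82
State unemployment insurance (employee share): $2939.04 × 0.0073 = $21.45
Total deductions = $281.27 + $202.50 + $398.98 + $218.52 + $8.82 + $21.45 = $1131.54
Net pay = $2939.04 − $1131.54 = $1807.50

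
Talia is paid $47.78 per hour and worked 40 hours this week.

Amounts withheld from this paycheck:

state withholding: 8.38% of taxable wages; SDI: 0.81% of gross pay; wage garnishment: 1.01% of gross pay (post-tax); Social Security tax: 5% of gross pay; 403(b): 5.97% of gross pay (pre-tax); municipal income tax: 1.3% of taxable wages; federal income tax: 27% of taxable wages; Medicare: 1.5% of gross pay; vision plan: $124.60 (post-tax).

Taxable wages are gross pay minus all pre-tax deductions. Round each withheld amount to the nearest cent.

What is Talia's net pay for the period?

Gross pay: 40 × $47.78 = $1911.20
403(b): $1911.20 × 0.0597 = $114.10
Taxable wages = $1911.20 − $114.10 = $1797.10
Municipal income tax: $1797.10 × 0.013 = $23.36
Federal income tax: $1797.10 × 0.27 = $485.22
State withholding: $1797.10 × 0.0838 = $150.60
Social Security tax: $1911.20 × 0.05 = $95.56
SDI: $1911.20 × 0.0081 = $15.48
Medicare: $1911.20 × 0.015 = $28.67
Vision plan: $124.60
Wage garnishment: $1911.20 × 0.0101 = $19.30
Total deductions = $114.10 + $23.36 + $485.22 + $150.60 + $95.56 + $15.48 + $28.67 + $124.60 + $19.30 = $1056.89
Net pay = $1911.20 − $1056.89 = $854.31

$854.31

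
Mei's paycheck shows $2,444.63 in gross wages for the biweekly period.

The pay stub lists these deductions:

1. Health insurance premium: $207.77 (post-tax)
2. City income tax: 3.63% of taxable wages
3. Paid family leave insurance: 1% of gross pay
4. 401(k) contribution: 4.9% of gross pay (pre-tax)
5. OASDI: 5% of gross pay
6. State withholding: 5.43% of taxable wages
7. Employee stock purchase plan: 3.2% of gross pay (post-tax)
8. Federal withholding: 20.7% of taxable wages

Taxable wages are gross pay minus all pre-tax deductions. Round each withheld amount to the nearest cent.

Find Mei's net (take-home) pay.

$1,200.29

401(k) contribution: $2,444.63 × 0.049 = $119.79
Taxable wages = $2,444.63 − $119.79 = $2,324.84
State withholding: $2,324.84 × 0.0543 = $126.24
Federal withholding: $2,324.84 × 0.207 = $481.24
City income tax: $2,324.84 × 0.0363 = $84.39
Paid family leave insurance: $2,444.63 × 0.01 = $24.45
OASDI: $2,444.63 × 0.05 = $122.23
Employee stock purchase plan: $2,444.63 × 0.032 = $78.23
Health insurance premium: $207.77
Total deductions = $119.79 + $126.24 + $481.24 + $84.39 + $24.45 + $122.23 + $78.23 + $207.77 = $1,244.34
Net pay = $2,444.63 − $1,244.34 = $1,200.29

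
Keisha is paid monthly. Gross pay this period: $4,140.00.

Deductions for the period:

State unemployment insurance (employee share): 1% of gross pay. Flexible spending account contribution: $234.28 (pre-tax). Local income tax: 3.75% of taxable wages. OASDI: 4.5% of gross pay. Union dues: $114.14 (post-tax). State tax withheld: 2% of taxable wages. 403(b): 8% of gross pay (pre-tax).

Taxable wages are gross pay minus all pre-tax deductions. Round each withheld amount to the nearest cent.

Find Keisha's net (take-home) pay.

403(b): $4,140.00 × 0.08 = $331.20
Flexible spending account contribution: $234.28
Pre-tax total = $331.20 + $234.28 = $565.48
Taxable wages = $4,140.00 − $565.48 = $3,574.52
Local income tax: $3,574.52 × 0.0375 = $134.04
State tax withheld: $3,574.52 × 0.02 = $71.49
OASDI: $4,140.00 × 0.045 = $186.30
State unemployment insurance (employee share): $4,140.00 × 0.01 = $41.40
Union dues: $114.14
Total deductions = $331.20 + $234.28 + $134.04 + $71.49 + $186.30 + $41.40 + $114.14 = $1,112.85
Net pay = $4,140.00 − $1,112.85 = $3,027.15

$3,027.15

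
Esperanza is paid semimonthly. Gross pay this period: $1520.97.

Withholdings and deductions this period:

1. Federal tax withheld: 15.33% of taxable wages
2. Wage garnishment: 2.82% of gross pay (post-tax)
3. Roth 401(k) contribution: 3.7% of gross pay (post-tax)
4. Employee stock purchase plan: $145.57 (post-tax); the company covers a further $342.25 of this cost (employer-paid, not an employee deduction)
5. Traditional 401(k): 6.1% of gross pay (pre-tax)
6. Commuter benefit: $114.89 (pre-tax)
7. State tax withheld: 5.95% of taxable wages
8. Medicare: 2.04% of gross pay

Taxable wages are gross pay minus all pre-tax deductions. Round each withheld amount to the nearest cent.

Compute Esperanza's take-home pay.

$758.06

Traditional 401(k): $1520.97 × 0.061 = $92.78
Commuter benefit: $114.89
Pre-tax total = $92.78 + $114.89 = $207.67
Taxable wages = $1520.97 − $207.67 = $1313.30
Federal tax withheld: $1313.30 × 0.1533 = $201.33
State tax withheld: $1313.30 × 0.0595 = $78.14
Medicare: $1520.97 × 0.0204 = $31.03
Employee stock purchase plan: $145.57
Wage garnishment: $1520.97 × 0.0282 = $42.89
Roth 401(k) contribution: $1520.97 × 0.037 = $56.28
(Employer's $342.25 toward employee stock purchase plan is not withheld from the employee.)
Total deductions = $92.78 + $114.89 + $201.33 + $78.14 + $31.03 + $145.57 + $42.89 + $56.28 = $762.91
Net pay = $1520.97 − $762.91 = $758.06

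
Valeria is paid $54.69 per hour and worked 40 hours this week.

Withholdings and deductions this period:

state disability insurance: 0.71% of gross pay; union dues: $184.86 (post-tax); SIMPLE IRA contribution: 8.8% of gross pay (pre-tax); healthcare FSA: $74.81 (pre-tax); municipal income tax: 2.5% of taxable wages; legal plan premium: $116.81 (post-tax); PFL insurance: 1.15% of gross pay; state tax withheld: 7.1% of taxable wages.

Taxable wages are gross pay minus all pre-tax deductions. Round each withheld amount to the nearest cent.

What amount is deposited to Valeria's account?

$1,393.57

Gross pay: 40 × $54.69 = $2,187.60
SIMPLE IRA contribution: $2,187.60 × 0.088 = $192.51
Healthcare FSA: $74.81
Pre-tax total = $192.51 + $74.81 = $267.32
Taxable wages = $2,187.60 − $267.32 = $1,920.28
State tax withheld: $1,920.28 × 0.071 = $136.34
Municipal income tax: $1,920.28 × 0.025 = $48.01
PFL insurance: $2,187.60 × 0.0115 = $25.16
State disability insurance: $2,187.60 × 0.0071 = $15.53
Legal plan premium: $116.81
Union dues: $184.86
Total deductions = $192.51 + $74.81 + $136.34 + $48.01 + $25.16 + $15.53 + $116.81 + $184.86 = $794.03
Net pay = $2,187.60 − $794.03 = $1,393.57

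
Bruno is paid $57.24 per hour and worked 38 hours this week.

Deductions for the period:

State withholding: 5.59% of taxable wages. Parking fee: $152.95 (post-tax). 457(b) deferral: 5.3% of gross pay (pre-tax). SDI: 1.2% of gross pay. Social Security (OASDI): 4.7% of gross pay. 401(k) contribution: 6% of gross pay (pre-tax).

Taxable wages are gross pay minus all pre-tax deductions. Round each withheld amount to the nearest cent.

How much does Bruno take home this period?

$1,540.20

Gross pay: 38 × $57.24 = $2,175.12
401(k) contribution: $2,175.12 × 0.06 = $130.51
457(b) deferral: $2,175.12 × 0.053 = $115.28
Pre-tax total = $130.51 + $115.28 = $245.79
Taxable wages = $2,175.12 − $245.79 = $1,929.33
State withholding: $1,929.33 × 0.0559 = $107.85
SDI: $2,175.12 × 0.012 = $26.10
Social Security (OASDI): $2,175.12 × 0.047 = $102.23
Parking fee: $152.95
Total deductions = $130.51 + $115.28 + $107.85 + $26.10 + $102.23 + $152.95 = $634.92
Net pay = $2,175.12 − $634.92 = $1,540.20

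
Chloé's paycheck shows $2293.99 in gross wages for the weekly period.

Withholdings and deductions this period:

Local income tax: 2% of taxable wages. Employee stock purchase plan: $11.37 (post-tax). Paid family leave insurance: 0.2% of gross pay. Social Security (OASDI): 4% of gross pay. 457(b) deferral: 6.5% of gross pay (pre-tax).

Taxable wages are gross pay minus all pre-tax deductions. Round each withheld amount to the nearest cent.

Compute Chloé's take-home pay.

457(b) deferral: $2293.99 × 0.065 = $149.11
Taxable wages = $2293.99 − $149.11 = $2144.88
Local income tax: $2144.88 × 0.02 = $42.90
Paid family leave insurance: $2293.99 × 0.002 = $4.59
Social Security (OASDI): $2293.99 × 0.04 = $91.76
Employee stock purchase plan: $11.37
Total deductions = $149.11 + $42.90 + $4.59 + $91.76 + $11.37 = $299.73
Net pay = $2293.99 − $299.73 = $1994.26

$1994.26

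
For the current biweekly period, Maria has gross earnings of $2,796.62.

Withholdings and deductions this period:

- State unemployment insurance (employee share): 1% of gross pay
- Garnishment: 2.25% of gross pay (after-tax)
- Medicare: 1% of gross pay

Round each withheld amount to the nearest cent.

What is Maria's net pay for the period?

State unemployment insurance (employee share): $2,796.62 × 0.01 = $27.97
Medicare: $2,796.62 × 0.01 = $27.97
Garnishment: $2,796.62 × 0.0225 = $62.92
Total deductions = $27.97 + $27.97 + $62.92 = $118.86
Net pay = $2,796.62 − $118.86 = $2,677.76

$2,677.76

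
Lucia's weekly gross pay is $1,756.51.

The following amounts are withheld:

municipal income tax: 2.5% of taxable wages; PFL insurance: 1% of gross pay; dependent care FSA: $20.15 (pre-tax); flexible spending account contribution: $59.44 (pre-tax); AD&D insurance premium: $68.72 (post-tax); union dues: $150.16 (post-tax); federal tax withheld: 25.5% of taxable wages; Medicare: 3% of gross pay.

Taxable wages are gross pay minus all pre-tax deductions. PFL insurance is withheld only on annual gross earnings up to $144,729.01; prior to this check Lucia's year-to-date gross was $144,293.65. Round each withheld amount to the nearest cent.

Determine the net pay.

$931.46

Dependent care FSA: $20.15
Flexible spending account contribution: $59.44
Pre-tax total = $20.15 + $59.44 = $79.59
Taxable wages = $1,756.51 − $79.59 = $1,676.92
Municipal income tax: $1,676.92 × 0.025 = $41.92
Federal tax withheld: $1,676.92 × 0.255 = $427.61
PFL insurance: only $144,729.01 − $144,293.65 = $435.36 of this check is subject → $435.36 × 0.01 = $4.35
Medicare: $1,756.51 × 0.03 = $52.70
AD&D insurance premium: $68.72
Union dues: $150.16
Total deductions = $20.15 + $59.44 + $41.92 + $427.61 + $4.35 + $52.70 + $68.72 + $150.16 = $825.05
Net pay = $1,756.51 − $825.05 = $931.46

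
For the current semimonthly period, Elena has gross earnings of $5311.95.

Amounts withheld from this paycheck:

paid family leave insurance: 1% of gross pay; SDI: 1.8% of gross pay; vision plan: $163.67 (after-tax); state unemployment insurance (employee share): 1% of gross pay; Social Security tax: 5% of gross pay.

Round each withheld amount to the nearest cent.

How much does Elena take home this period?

$4680.82

Paid family leave insurance: $5311.95 × 0.01 = $53.12
Social Security tax: $5311.95 × 0.05 = $265.60
SDI: $5311.95 × 0.018 = $95.62
State unemployment insurance (employee share): $5311.95 × 0.01 = $53.12
Vision plan: $163.67
Total deductions = $53.12 + $265.60 + $95.62 + $53.12 + $163.67 = $631.13
Net pay = $5311.95 − $631.13 = $4680.82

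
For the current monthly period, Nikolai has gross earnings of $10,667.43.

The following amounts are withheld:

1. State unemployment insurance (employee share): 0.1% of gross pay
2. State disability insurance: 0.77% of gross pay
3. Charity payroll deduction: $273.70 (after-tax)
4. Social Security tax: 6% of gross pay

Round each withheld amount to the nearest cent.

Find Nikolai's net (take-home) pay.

$9,660.87

State disability insurance: $10,667.43 × 0.0077 = $82.14
State unemployment insurance (employee share): $10,667.43 × 0.001 = $10.67
Social Security tax: $10,667.43 × 0.06 = $640.05
Charity payroll deduction: $273.70
Total deductions = $82.14 + $10.67 + $640.05 + $273.70 = $1,006.56
Net pay = $10,667.43 − $1,006.56 = $9,660.87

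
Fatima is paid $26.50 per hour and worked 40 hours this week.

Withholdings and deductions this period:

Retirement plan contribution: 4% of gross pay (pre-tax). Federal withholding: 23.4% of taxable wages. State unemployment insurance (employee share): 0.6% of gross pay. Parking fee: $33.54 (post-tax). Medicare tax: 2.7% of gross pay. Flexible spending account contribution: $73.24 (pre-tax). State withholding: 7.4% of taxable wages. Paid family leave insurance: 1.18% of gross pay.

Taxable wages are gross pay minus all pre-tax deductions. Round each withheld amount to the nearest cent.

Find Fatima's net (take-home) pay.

Gross pay: 40 × $26.50 = $1,060.00
Retirement plan contribution: $1,060.00 × 0.04 = $42.40
Flexible spending account contribution: $73.24
Pre-tax total = $42.40 + $73.24 = $115.64
Taxable wages = $1,060.00 − $115.64 = $944.36
Federal withholding: $944.36 × 0.234 = $220.98
State withholding: $944.36 × 0.074 = $69.88
State unemployment insurance (employee share): $1,060.00 × 0.006 = $6.36
Medicare tax: $1,060.00 × 0.027 = $28.62
Paid family leave insurance: $1,060.00 × 0.0118 = $12.51
Parking fee: $33.54
Total deductions = $42.40 + $73.24 + $220.98 + $69.88 + $6.36 + $28.62 + $12.51 + $33.54 = $487.53
Net pay = $1,060.00 − $487.53 = $572.47

$572.47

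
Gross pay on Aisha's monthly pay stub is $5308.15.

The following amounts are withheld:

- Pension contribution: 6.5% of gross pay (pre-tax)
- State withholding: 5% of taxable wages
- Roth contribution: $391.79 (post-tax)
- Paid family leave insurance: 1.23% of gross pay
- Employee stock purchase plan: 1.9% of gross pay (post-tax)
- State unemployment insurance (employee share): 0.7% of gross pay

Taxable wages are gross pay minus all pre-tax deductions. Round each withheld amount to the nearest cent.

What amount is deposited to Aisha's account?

$4119.87

Pension contribution: $5308.15 × 0.065 = $345.03
Taxable wages = $5308.15 − $345.03 = $4963.12
State withholding: $4963.12 × 0.05 = $248.16
Paid family leave insurance: $5308.15 × 0.0123 = $65.29
State unemployment insurance (employee share): $5308.15 × 0.007 = $37.16
Employee stock purchase plan: $5308.15 × 0.019 = $100.85
Roth contribution: $391.79
Total deductions = $345.03 + $248.16 + $65.29 + $37.16 + $100.85 + $391.79 = $1188.28
Net pay = $5308.15 − $1188.28 = $4119.87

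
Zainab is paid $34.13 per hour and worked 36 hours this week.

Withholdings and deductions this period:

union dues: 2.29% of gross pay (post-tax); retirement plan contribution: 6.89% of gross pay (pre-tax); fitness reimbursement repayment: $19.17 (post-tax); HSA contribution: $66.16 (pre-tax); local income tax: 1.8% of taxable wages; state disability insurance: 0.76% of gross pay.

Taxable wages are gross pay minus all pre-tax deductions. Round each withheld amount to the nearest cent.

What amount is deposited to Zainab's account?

$1001.81

Gross pay: 36 × $34.13 = $1228.68
HSA contribution: $66.16
Retirement plan contribution: $1228.68 × 0.0689 = $84.66
Pre-tax total = $66.16 + $84.66 = $150.82
Taxable wages = $1228.68 − $150.82 = $1077.86
Local income tax: $1077.86 × 0.018 = $19.40
State disability insurance: $1228.68 × 0.0076 = $9.34
Union dues: $1228.68 × 0.0229 = $28.14
Fitness reimbursement repayment: $19.17
Total deductions = $66.16 + $84.66 + $19.40 + $9.34 + $28.14 + $19.17 = $226.87
Net pay = $1228.68 − $226.87 = $1001.81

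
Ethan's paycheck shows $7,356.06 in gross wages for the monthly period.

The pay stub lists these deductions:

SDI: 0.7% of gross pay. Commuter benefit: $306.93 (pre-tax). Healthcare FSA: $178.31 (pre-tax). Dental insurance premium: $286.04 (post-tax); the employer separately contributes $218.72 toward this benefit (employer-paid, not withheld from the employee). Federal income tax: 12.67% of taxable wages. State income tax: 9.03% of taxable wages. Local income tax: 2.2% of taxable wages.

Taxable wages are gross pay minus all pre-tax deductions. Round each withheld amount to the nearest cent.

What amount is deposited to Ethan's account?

Healthcare FSA: $178.31
Commuter benefit: $306.93
Pre-tax total = $178.31 + $306.93 = $485.24
Taxable wages = $7,356.06 − $485.24 = $6,870.82
Federal income tax: $6,870.82 × 0.1267 = $870.53
State income tax: $6,870.82 × 0.0903 = $620.44
Local income tax: $6,870.82 × 0.022 = $151.16
SDI: $7,356.06 × 0.007 = $51.49
Dental insurance premium: $286.04
(Employer's $218.72 toward dental insurance premium is not withheld from the employee.)
Total deductions = $178.31 + $306.93 + $870.53 + $620.44 + $151.16 + $51.49 + $286.04 = $2,464.90
Net pay = $7,356.06 − $2,464.90 = $4,891.16

$4,891.16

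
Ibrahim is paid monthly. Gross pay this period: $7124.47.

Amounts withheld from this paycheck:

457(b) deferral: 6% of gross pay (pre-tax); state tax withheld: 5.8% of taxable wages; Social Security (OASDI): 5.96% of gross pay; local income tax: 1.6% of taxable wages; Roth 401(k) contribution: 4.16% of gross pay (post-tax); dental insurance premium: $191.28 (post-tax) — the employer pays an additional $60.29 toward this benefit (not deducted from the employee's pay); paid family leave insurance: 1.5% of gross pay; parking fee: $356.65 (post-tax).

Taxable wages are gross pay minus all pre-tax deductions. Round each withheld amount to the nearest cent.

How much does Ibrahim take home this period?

457(b) deferral: $7124.47 × 0.06 = $427.47
Taxable wages = $7124.47 − $427.47 = $6697.00
Local income tax: $6697.00 × 0.016 = $107.15
State tax withheld: $6697.00 × 0.058 = $388.43
Paid family leave insurance: $7124.47 × 0.015 = $106.87
Social Security (OASDI): $7124.47 × 0.0596 = $424.62
Dental insurance premium: $191.28
Roth 401(k) contribution: $7124.47 × 0.0416 = $296.38
Parking fee: $356.65
(Employer's $60.29 toward dental insurance premium is not withheld from the employee.)
Total deductions = $427.47 + $107.15 + $388.43 + $106.87 + $424.62 + $191.28 + $296.38 + $356.65 = $2298.85
Net pay = $7124.47 − $2298.85 = $4825.62

$4825.62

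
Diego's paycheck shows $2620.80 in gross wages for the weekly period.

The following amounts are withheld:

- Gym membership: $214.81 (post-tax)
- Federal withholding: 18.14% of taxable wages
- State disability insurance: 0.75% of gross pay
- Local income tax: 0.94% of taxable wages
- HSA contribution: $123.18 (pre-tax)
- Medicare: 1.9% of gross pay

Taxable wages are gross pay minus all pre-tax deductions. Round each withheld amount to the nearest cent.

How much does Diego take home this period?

HSA contribution: $123.18
Taxable wages = $2620.80 − $123.18 = $2497.62
Federal withholding: $2497.62 × 0.1814 = $453.07
Local income tax: $2497.62 × 0.0094 = $23.48
Medicare: $2620.80 × 0.019 = $49.80
State disability insurance: $2620.80 × 0.0075 = $19.66
Gym membership: $214.81
Total deductions = $123.18 + $453.07 + $23.48 + $49.80 + $19.66 + $214.81 = $884.00
Net pay = $2620.80 − $884.00 = $1736.80

$1736.80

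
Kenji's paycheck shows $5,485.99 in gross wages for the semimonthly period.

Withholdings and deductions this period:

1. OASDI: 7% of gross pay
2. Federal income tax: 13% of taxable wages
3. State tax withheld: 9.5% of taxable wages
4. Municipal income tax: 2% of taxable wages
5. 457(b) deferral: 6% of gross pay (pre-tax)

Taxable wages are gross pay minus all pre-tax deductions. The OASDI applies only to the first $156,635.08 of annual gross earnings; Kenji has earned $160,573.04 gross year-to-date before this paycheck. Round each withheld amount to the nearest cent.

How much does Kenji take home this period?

$3,893.40

457(b) deferral: $5,485.99 × 0.06 = $329.16
Taxable wages = $5,485.99 − $329.16 = $5,156.83
Municipal income tax: $5,156.83 × 0.02 = $103.14
Federal income tax: $5,156.83 × 0.13 = $670.39
State tax withheld: $5,156.83 × 0.095 = $489.90
OASDI: annual cap $156,635.08 already reached (YTD $160,573.04), so $0.00
Total deductions = $329.16 + $103.14 + $670.39 + $489.90 + $0.00 = $1,592.59
Net pay = $5,485.99 − $1,592.59 = $3,893.40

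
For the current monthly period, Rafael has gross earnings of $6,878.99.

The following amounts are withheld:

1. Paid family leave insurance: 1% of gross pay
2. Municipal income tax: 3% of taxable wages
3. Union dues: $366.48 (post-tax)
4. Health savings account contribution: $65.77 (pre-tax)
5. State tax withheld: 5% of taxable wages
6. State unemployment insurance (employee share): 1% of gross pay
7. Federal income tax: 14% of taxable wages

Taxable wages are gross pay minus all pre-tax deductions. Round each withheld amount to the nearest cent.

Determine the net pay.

Health savings account contribution: $65.77
Taxable wages = $6,878.99 − $65.77 = $6,813.22
State tax withheld: $6,813.22 × 0.05 = $340.66
Federal income tax: $6,813.22 × 0.14 = $953.85
Municipal income tax: $6,813.22 × 0.03 = $204.40
State unemployment insurance (employee share): $6,878.99 × 0.01 = $68.79
Paid family leave insurance: $6,878.99 × 0.01 = $68.79
Union dues: $366.48
Total deductions = $65.77 + $340.66 + $953.85 + $204.40 + $68.79 + $68.79 + $366.48 = $2,068.74
Net pay = $6,878.99 − $2,068.74 = $4,810.25

$4,810.25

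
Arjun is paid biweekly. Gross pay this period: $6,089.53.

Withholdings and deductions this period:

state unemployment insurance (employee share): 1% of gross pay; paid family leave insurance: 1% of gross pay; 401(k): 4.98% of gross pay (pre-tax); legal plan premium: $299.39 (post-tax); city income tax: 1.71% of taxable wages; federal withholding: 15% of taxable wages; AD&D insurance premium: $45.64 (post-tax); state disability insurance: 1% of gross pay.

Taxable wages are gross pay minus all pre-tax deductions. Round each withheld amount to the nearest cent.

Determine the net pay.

401(k): $6,089.53 × 0.0498 = $303.26
Taxable wages = $6,089.53 − $303.26 = $5,786.27
City income tax: $5,786.27 × 0.0171 = $98.95
Federal withholding: $5,786.27 × 0.15 = $867.94
State unemployment insurance (employee share): $6,089.53 × 0.01 = $60.90
Paid family leave insurance: $6,089.53 × 0.01 = $60.90
State disability insurance: $6,089.53 × 0.01 = $60.90
Legal plan premium: $299.39
AD&D insurance premium: $45.64
Total deductions = $303.26 + $98.95 + $867.94 + $60.90 + $60.90 + $60.90 + $299.39 + $45.64 = $1,797.88
Net pay = $6,089.53 − $1,797.88 = $4,291.65

$4,291.65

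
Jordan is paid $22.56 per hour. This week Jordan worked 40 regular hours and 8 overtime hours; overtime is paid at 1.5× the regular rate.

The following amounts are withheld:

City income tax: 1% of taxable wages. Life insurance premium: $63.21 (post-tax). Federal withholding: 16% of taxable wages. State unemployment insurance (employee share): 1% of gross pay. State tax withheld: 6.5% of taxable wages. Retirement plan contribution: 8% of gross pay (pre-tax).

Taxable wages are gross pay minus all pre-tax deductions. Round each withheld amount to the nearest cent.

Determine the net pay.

$750.71

Regular pay: 40 × $22.56 = $902.40
Overtime pay: 8 × $22.56 × 1.5 = $270.72
Gross pay = $902.40 + $270.72 = $1173.12
Retirement plan contribution: $1173.12 × 0.08 = $93.85
Taxable wages = $1173.12 − $93.85 = $1079.27
State tax withheld: $1079.27 × 0.065 = $70.15
Federal withholding: $1079.27 × 0.16 = $172.68
City income tax: $1079.27 × 0.01 = $10.79
State unemployment insurance (employee share): $1173.12 × 0.01 = $11.73
Life insurance premium: $63.21
Total deductions = $93.85 + $70.15 + $172.68 + $10.79 + $11.73 + $63.21 = $422.41
Net pay = $1173.12 − $422.41 = $750.71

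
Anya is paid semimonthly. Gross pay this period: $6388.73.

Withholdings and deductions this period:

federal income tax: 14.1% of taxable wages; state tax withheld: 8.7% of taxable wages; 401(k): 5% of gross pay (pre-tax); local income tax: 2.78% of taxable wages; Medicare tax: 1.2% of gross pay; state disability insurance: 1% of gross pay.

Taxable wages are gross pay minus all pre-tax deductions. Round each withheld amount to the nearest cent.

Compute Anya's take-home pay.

$4376.21

401(k): $6388.73 × 0.05 = $319.44
Taxable wages = $6388.73 − $319.44 = $6069.29
Local income tax: $6069.29 × 0.0278 = $168.73
Federal income tax: $6069.29 × 0.141 = $855.77
State tax withheld: $6069.29 × 0.087 = $528.03
State disability insurance: $6388.73 × 0.01 = $63.89
Medicare tax: $6388.73 × 0.012 = $76.66
Total deductions = $319.44 + $168.73 + $855.77 + $528.03 + $63.89 + $76.66 = $2012.52
Net pay = $6388.73 − $2012.52 = $4376.21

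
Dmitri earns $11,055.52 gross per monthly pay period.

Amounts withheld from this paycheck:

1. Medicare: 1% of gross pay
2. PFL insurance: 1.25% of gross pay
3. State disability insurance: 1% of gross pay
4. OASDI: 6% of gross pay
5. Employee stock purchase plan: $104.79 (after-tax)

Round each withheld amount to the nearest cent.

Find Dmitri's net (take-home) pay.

OASDI: $11,055.52 × 0.06 = $663.33
Medicare: $11,055.52 × 0.01 = $110.56
State disability insurance: $11,055.52 × 0.01 = $110.56
PFL insurance: $11,055.52 × 0.0125 = $138.19
Employee stock purchase plan: $104.79
Total deductions = $663.33 + $110.56 + $110.56 + $138.19 + $104.79 = $1,127.43
Net pay = $11,055.52 − $1,127.43 = $9,928.09

$9,928.09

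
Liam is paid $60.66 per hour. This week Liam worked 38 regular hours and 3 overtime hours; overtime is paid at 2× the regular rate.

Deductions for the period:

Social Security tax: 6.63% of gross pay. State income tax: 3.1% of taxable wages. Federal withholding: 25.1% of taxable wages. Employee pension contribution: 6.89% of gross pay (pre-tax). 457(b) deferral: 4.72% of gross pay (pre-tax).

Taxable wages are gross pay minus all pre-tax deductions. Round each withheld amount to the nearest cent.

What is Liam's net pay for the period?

$1,516.92

Regular pay: 38 × $60.66 = $2,305.08
Overtime pay: 3 × $60.66 × 2 = $363.96
Gross pay = $2,305.08 + $363.96 = $2,669.04
Employee pension contribution: $2,669.04 × 0.0689 = $183.90
457(b) deferral: $2,669.04 × 0.0472 = $125.98
Pre-tax total = $183.90 + $125.98 = $309.88
Taxable wages = $2,669.04 − $309.88 = $2,359.16
State income tax: $2,359.16 × 0.031 = $73.13
Federal withholding: $2,359.16 × 0.251 = $592.15
Social Security tax: $2,669.04 × 0.0663 = $176.96
Total deductions = $183.90 + $125.98 + $73.13 + $592.15 + $176.96 = $1,152.12
Net pay = $2,669.04 − $1,152.12 = $1,516.92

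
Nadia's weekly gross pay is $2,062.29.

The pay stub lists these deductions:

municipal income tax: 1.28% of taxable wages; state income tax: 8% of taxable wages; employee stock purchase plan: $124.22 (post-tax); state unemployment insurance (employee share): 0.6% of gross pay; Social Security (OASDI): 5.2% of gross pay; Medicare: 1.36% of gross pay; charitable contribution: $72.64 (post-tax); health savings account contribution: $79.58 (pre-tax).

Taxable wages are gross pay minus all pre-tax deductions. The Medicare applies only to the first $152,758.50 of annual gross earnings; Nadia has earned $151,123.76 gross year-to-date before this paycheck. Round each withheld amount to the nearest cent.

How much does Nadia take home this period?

$1,460.01

Health savings account contribution: $79.58
Taxable wages = $2,062.29 − $79.58 = $1,982.71
State income tax: $1,982.71 × 0.08 = $158.62
Municipal income tax: $1,982.71 × 0.0128 = $25.38
Medicare: only $152,758.50 − $151,123.76 = $1,634.74 of this check is subject → $1,634.74 × 0.0136 = $22.23
Social Security (OASDI): $2,062.29 × 0.052 = $107.24
State unemployment insurance (employee share): $2,062.29 × 0.006 = $12.37
Charitable contribution: $72.64
Employee stock purchase plan: $124.22
Total deductions = $79.58 + $158.62 + $25.38 + $22.23 + $107.24 + $12.37 + $72.64 + $124.22 = $602.28
Net pay = $2,062.29 − $602.28 = $1,460.01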